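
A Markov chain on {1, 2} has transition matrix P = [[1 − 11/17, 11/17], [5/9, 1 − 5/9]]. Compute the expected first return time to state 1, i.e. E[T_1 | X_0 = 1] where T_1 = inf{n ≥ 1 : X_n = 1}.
E[T_1 | X_0 = 1] = 1/π_1 = 184/85

For an irreducible recurrent Markov chain with stationary distribution π, E[T_i | X_0 = i] = 1/π_i (Kac's formula). Here π_1 = (5/9)/(11/17 + 5/9) = (5/9)/(184/153) = 85/184, so E[T_1 | X_0 = 1] = 1/π_1 = (11/17 + 5/9)/(5/9) = (184/153)/(5/9) = 184/85.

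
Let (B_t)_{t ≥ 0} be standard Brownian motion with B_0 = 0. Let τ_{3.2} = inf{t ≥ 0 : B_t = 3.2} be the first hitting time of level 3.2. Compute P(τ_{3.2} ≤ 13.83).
P(τ_{3.2} ≤ 13.83) = 2(1 − Φ(3.2/√13.83)) = 2(1 − Φ(0.8605)) ≈ 0.3895

By the reflection principle for standard BM, P(τ_b ≤ t) = 2 · P(B_t ≥ b). Since B_t ~ N(0, t), P(B_t ≥ 3.2) = 1 − Φ(3.2/√t) = 1 − Φ(3.2/√13.83) = 1 − Φ(0.8605) ≈ 0.19476. Doubling: P(τ_{3.2} ≤ 13.83) ≈ 2 · 0.19476 = 0.38952 ≈ 0.3895.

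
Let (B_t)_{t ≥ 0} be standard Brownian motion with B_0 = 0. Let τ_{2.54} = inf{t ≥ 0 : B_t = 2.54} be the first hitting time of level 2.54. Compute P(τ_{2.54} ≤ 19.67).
P(τ_{2.54} ≤ 19.67) = 2(1 − Φ(2.54/√19.67)) = 2(1 − Φ(0.5727)) ≈ 0.5668

By the reflection principle for standard BM, P(τ_b ≤ t) = 2 · P(B_t ≥ b). Since B_t ~ N(0, t), P(B_t ≥ 2.54) = 1 − Φ(2.54/√t) = 1 − Φ(2.54/√19.67) = 1 − Φ(0.5727) ≈ 0.28342. Doubling: P(τ_{2.54} ≤ 19.67) ≈ 2 · 0.28342 = 0.56684 ≈ 0.5668.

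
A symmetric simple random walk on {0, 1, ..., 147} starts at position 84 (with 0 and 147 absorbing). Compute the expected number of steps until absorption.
E[τ | X_0 = 84] = 5292

Let v_k = E[τ | X_0 = k]. Boundary: v_0 = v_147 = 0. Recurrence: v_k = 1 + (v_{k-1} + v_{k+1})/2 for 1 ≤ k ≤ 146. The particular solution to v_k − (v_{k-1} + v_{k+1})/2 = 1 is v_k = −k^2. Adding homogeneous solution A + B k and matching boundaries gives v_k = k (147 − k). Substituting k = 84: v_84 = 84 · 63 = 5292.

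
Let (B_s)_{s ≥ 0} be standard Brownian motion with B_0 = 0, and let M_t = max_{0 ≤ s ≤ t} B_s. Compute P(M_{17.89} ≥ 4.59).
P(M_{17.89} ≥ 4.59) = 2·P(B_{17.89} ≥ 4.59) = 2(1 − Φ(4.59/√17.89)) ≈ 0.2778

By the reflection principle for Brownian motion, P(M_t ≥ a) = 2 · P(B_t ≥ a) for a ≥ 0. Since B_t ~ N(0, t), P(B_t ≥ 4.59) = 1 − Φ(4.59/√t) = 1 − Φ(4.59/√17.89) = 1 − Φ(1.0852). So
  P(M_{17.89} ≥ 4.59) = 2(1 − Φ(1.0852)) ≈ 0.2778.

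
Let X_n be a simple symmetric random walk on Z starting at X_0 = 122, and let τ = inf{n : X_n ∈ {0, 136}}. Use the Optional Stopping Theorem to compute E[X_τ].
E[X_τ] = 122

X_n is a martingale and τ is a bounded-mean stopping time (indeed τ is finite a.s. with bounded expectation since the walk is in a bounded region). By the OST, E[X_τ] = E[X_0] = 122. Equivalently: E[X_τ] = 136 · P(hit 136 first) + 0 · P(hit 0 first) = 136 · (122/136) = 122.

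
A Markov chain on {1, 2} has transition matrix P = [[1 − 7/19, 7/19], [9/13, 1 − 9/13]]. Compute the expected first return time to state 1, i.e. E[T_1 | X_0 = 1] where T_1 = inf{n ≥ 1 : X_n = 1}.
E[T_1 | X_0 = 1] = 1/π_1 = 262/171

For an irreducible recurrent Markov chain with stationary distribution π, E[T_i | X_0 = i] = 1/π_i (Kac's formula). Here π_1 = (9/13)/(7/19 + 9/13) = (9/13)/(262/247) = 171/262, so E[T_1 | X_0 = 1] = 1/π_1 = (7/19 + 9/13)/(9/13) = (262/247)/(9/13) = 262/171.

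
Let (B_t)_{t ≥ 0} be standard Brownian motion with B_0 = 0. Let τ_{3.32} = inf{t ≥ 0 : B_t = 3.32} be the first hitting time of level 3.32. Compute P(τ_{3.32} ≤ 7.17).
P(τ_{3.32} ≤ 7.17) = 2(1 − Φ(3.32/√7.17)) = 2(1 − Φ(1.2399)) ≈ 0.2150

By the reflection principle for standard BM, P(τ_b ≤ t) = 2 · P(B_t ≥ b). Since B_t ~ N(0, t), P(B_t ≥ 3.32) = 1 − Φ(3.32/√t) = 1 − Φ(3.32/√7.17) = 1 − Φ(1.2399) ≈ 0.10751. Doubling: P(τ_{3.32} ≤ 7.17) ≈ 2 · 0.10751 = 0.21502 ≈ 0.2150.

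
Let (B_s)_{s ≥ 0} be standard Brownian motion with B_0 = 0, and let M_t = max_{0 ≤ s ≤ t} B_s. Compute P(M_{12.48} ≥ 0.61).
P(M_{12.48} ≥ 0.61) = 2·P(B_{12.48} ≥ 0.61) = 2(1 − Φ(0.61/√12.48)) ≈ 0.8629

By the reflection principle for Brownian motion, P(M_t ≥ a) = 2 · P(B_t ≥ a) for a ≥ 0. Since B_t ~ N(0, t), P(B_t ≥ 0.61) = 1 − Φ(0.61/√t) = 1 − Φ(0.61/√12.48) = 1 − Φ(0.1727). So
  P(M_{12.48} ≥ 0.61) = 2(1 − Φ(0.1727)) ≈ 0.8629.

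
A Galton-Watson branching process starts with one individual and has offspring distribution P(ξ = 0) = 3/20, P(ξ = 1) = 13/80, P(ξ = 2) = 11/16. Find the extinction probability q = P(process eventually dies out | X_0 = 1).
q = 12/55

The pgf is f(s) = 3/20 + 13/80·s + 11/16·s². The extinction probability q is the smallest fixed point of f in [0, 1]. Setting s = f(s):
  11/16·s² + (13/80 − 1)·s + 3/20 = 0
  11/16·s² − (3/20 + 11/16)·s + 3/20 = 0
which factors as (s − 1)·(11/16·s − 3/20) = 0, giving roots s = 1 and s = (3/20)/(11/16) = 12/55.
Mean offspring μ = 13/80 + 2·11/16 = 123/80 > 1 (supercritical), so q < 1. The extinction probability is the smaller root: q = (3/20)/(11/16) = 12/55.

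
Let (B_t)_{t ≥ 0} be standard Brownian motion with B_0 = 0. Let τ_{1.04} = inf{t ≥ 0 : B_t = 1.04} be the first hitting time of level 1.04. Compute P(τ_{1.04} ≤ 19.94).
P(τ_{1.04} ≤ 19.94) = 2(1 − Φ(1.04/√19.94)) = 2(1 − Φ(0.2329)) ≈ 0.8158

By the reflection principle for standard BM, P(τ_b ≤ t) = 2 · P(B_t ≥ b). Since B_t ~ N(0, t), P(B_t ≥ 1.04) = 1 − Φ(1.04/√t) = 1 − Φ(1.04/√19.94) = 1 − Φ(0.2329) ≈ 0.40792. Doubling: P(τ_{1.04} ≤ 19.94) ≈ 2 · 0.40792 = 0.81584 ≈ 0.8158.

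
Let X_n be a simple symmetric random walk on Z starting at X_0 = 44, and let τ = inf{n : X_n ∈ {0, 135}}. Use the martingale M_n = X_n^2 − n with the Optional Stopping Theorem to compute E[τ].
E[τ] = 4004

M_n = X_n^2 − n is a martingale (since E[X_{n+1}^2 | F_n] = X_n^2 + 1). By OST (τ has finite mean in a bounded region), E[M_τ] = E[M_0] = X_0^2 − 0 = 44^2 = 1936. Also E[M_τ] = E[X_τ^2] − E[τ]. The walk exits at 0 or 135, with P(hit 135 first) = 44/135, so E[X_τ^2] = 135^2 · 44/135 + 0 = 5940. Thus E[τ] = E[X_τ^2] − E[M_τ] = 5940 − 1936 = 4004 = 44(135 − 44) = 4004.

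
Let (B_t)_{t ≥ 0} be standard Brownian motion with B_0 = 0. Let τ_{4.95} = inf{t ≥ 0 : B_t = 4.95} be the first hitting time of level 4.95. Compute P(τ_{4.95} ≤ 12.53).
P(τ_{4.95} ≤ 12.53) = 2(1 − Φ(4.95/√12.53)) = 2(1 − Φ(1.3984)) ≈ 0.1620

By the reflection principle for standard BM, P(τ_b ≤ t) = 2 · P(B_t ≥ b). Since B_t ~ N(0, t), P(B_t ≥ 4.95) = 1 − Φ(4.95/√t) = 1 − Φ(4.95/√12.53) = 1 − Φ(1.3984) ≈ 0.08100. Doubling: P(τ_{4.95} ≤ 12.53) ≈ 2 · 0.08100 = 0.16200 ≈ 0.1620.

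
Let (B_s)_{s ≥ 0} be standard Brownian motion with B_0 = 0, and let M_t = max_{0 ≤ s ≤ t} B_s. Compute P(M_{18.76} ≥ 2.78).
P(M_{18.76} ≥ 2.78) = 2·P(B_{18.76} ≥ 2.78) = 2(1 − Φ(2.78/√18.76)) ≈ 0.5210

By the reflection principle for Brownian motion, P(M_t ≥ a) = 2 · P(B_t ≥ a) for a ≥ 0. Since B_t ~ N(0, t), P(B_t ≥ 2.78) = 1 − Φ(2.78/√t) = 1 − Φ(2.78/√18.76) = 1 − Φ(0.6418). So
  P(M_{18.76} ≥ 2.78) = 2(1 − Φ(0.6418)) ≈ 0.5210.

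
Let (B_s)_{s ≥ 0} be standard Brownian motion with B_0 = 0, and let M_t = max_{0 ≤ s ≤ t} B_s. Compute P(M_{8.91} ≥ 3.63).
P(M_{8.91} ≥ 3.63) = 2·P(B_{8.91} ≥ 3.63) = 2(1 − Φ(3.63/√8.91)) ≈ 0.2239

By the reflection principle for Brownian motion, P(M_t ≥ a) = 2 · P(B_t ≥ a) for a ≥ 0. Since B_t ~ N(0, t), P(B_t ≥ 3.63) = 1 − Φ(3.63/√t) = 1 − Φ(3.63/√8.91) = 1 − Φ(1.2161). So
  P(M_{8.91} ≥ 3.63) = 2(1 − Φ(1.2161)) ≈ 0.2239.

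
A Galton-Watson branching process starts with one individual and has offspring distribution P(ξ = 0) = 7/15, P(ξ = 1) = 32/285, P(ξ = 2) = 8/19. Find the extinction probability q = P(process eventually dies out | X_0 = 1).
q = 1

Mean offspring μ = 0·7/15 + 1·32/285 + 2·8/19 = 272/285 ≤ 1. For μ ≤ 1 with offspring not concentrated at 1, the Galton-Watson process goes extinct almost surely, so q = 1.
(Algebraic check: The pgf is f(s) = 7/15 + 32/285·s + 8/19·s². The extinction probability q is the smallest fixed point of f in [0, 1]. Setting s = f(s):
  8/19·s² + (32/285 − 1)·s + 7/15 = 0
  8/19·s² − (7/15 + 8/19)·s + 7/15 = 0
which factors as (s − 1)·(8/19·s − 7/15) = 0, giving roots s = 1 and s = (7/15)/(8/19) = 133/120. Since 133/120 ≥ 1, the smallest root in [0, 1] is s = 1.)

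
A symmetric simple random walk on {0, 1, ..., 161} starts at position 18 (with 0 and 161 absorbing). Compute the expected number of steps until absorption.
E[τ | X_0 = 18] = 2574

Let v_k = E[τ | X_0 = k]. Boundary: v_0 = v_161 = 0. Recurrence: v_k = 1 + (v_{k-1} + v_{k+1})/2 for 1 ≤ k ≤ 160. The particular solution to v_k − (v_{k-1} + v_{k+1})/2 = 1 is v_k = −k^2. Adding homogeneous solution A + B k and matching boundaries gives v_k = k (161 − k). Substituting k = 18: v_18 = 18 · 143 = 2574.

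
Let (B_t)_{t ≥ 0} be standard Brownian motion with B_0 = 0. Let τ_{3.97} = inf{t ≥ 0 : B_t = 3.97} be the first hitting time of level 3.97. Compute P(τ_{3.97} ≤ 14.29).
P(τ_{3.97} ≤ 14.29) = 2(1 − Φ(3.97/√14.29)) = 2(1 − Φ(1.0502)) ≈ 0.2936

By the reflection principle for standard BM, P(τ_b ≤ t) = 2 · P(B_t ≥ b). Since B_t ~ N(0, t), P(B_t ≥ 3.97) = 1 − Φ(3.97/√t) = 1 − Φ(3.97/√14.29) = 1 − Φ(1.0502) ≈ 0.14681. Doubling: P(τ_{3.97} ≤ 14.29) ≈ 2 · 0.14681 = 0.29362 ≈ 0.2936.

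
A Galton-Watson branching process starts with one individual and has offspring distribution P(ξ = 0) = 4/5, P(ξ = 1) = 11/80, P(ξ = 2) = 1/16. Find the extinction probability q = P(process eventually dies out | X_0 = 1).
q = 1

Mean offspring μ = 0·4/5 + 1·11/80 + 2·1/16 = 21/80 ≤ 1. For μ ≤ 1 with offspring not concentrated at 1, the Galton-Watson process goes extinct almost surely, so q = 1.
(Algebraic check: The pgf is f(s) = 4/5 + 11/80·s + 1/16·s². The extinction probability q is the smallest fixed point of f in [0, 1]. Setting s = f(s):
  1/16·s² + (11/80 − 1)·s + 4/5 = 0
  1/16·s² − (4/5 + 1/16)·s + 4/5 = 0
which factors as (s − 1)·(1/16·s − 4/5) = 0, giving roots s = 1 and s = (4/5)/(1/16) = 64/5. Since 64/5 ≥ 1, the smallest root in [0, 1] is s = 1.)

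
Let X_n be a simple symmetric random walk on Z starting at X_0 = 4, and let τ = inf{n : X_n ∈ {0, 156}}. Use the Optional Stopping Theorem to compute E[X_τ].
E[X_τ] = 4

X_n is a martingale and τ is a bounded-mean stopping time (indeed τ is finite a.s. with bounded expectation since the walk is in a bounded region). By the OST, E[X_τ] = E[X_0] = 4. Equivalently: E[X_τ] = 156 · P(hit 156 first) + 0 · P(hit 0 first) = 156 · (4/156) = 4.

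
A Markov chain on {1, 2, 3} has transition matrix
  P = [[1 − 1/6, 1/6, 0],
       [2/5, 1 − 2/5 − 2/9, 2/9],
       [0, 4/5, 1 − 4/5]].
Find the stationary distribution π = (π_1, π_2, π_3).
π = (216/331, 90/331, 25/331)

This is a birth-death chain on three states, which satisfies detailed balance: π_1 · P_{12} = π_2 · P_{21} and π_2 · P_{23} = π_3 · P_{32}.
From π_1 · 1/6 = π_2 · 2/5: π_2/π_1 = (1/6)/(2/5) = 5/12.
From π_2 · 2/9 = π_3 · 4/5: π_3/π_2 = (2/9)/(4/5) = 5/18.
Take π_1 proportional to 1; then unnormalized π = (1, 5/12, 25/216). Normalize by dividing by the sum 331/216:
  π = (216/331, 90/331, 25/331).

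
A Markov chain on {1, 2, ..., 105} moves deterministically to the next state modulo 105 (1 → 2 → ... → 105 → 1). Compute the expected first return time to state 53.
E[T_53 | X_0 = 53] = 105

The chain cycles deterministically, so starting at state 53 it returns in exactly 105 steps. Equivalently, the stationary distribution is uniform π_j = 1/105 for every state j, so by Kac's formula E[T_53] = 1/π_53 = 105.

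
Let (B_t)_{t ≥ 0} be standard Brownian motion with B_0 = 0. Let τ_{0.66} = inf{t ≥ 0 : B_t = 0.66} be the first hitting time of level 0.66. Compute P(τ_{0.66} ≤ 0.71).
P(τ_{0.66} ≤ 0.71) = 2(1 − Φ(0.66/√0.71)) = 2(1 − Φ(0.7833)) ≈ 0.4335

By the reflection principle for standard BM, P(τ_b ≤ t) = 2 · P(B_t ≥ b). Since B_t ~ N(0, t), P(B_t ≥ 0.66) = 1 − Φ(0.66/√t) = 1 − Φ(0.66/√0.71) = 1 − Φ(0.7833) ≈ 0.21673. Doubling: P(τ_{0.66} ≤ 0.71) ≈ 2 · 0.21673 = 0.43346 ≈ 0.4335.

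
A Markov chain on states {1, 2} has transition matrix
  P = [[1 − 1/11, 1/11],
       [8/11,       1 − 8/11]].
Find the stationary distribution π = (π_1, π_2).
π_1 = 8/9, π_2 = 1/9

Solve πP = π with π_1 + π_2 = 1. From πP = π: π_1 · (1 − 1/11) + π_2 · 8/11 = π_1 ⇒ π_2 · 8/11 = π_1 · 1/11 ⇒ π_2/π_1 = (1/11)/(8/11) = 1/8. Together with π_1 + π_2 = 1:
  π_1 = (8/11)/(1/11 + 8/11) = (8/11)/(9/11) = 8/9,
  π_2 = (1/11)/(1/11 + 8/11) = (1/11)/(9/11) = 1/9.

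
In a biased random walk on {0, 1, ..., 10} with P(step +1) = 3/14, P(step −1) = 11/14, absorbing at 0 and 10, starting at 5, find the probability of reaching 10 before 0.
P(hit 10 before 0) = (1 − (11/3)^5) / (1 − (11/3)^10) = 243/161294

Let u_k denote P(reach 10 before 0 | start at k). Boundary: u_0 = 0, u_10 = 1. Recurrence: u_k = 3/14·u_{k+1} + 11/14·u_{k-1} for 1 ≤ k ≤ 9. Try u_k = A + B·r^k with r = q/p = (11/14)/(3/14) = 11/3. Substitution satisfies the recurrence; boundary conditions give:
  u_k = (1 − r^k) / (1 − r^N) = (1 − (11/3)^5) / (1 − (11/3)^10) = 243/161294.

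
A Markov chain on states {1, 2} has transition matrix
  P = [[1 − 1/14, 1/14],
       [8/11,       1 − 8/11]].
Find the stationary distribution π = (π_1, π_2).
π_1 = 112/123, π_2 = 11/123

Solve πP = π with π_1 + π_2 = 1. From πP = π: π_1 · (1 − 1/14) + π_2 · 8/11 = π_1 ⇒ π_2 · 8/11 = π_1 · 1/14 ⇒ π_2/π_1 = (1/14)/(8/11) = 11/112. Together with π_1 + π_2 = 1:
  π_1 = (8/11)/(1/14 + 8/11) = (8/11)/(123/154) = 112/123,
  π_2 = (1/14)/(1/14 + 8/11) = (1/14)/(123/154) = 11/123.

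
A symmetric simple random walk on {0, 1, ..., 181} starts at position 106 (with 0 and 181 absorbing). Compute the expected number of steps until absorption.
E[τ | X_0 = 106] = 7950

Let v_k = E[τ | X_0 = k]. Boundary: v_0 = v_181 = 0. Recurrence: v_k = 1 + (v_{k-1} + v_{k+1})/2 for 1 ≤ k ≤ 180. The particular solution to v_k − (v_{k-1} + v_{k+1})/2 = 1 is v_k = −k^2. Adding homogeneous solution A + B k and matching boundaries gives v_k = k (181 − k). Substituting k = 106: v_106 = 106 · 75 = 7950.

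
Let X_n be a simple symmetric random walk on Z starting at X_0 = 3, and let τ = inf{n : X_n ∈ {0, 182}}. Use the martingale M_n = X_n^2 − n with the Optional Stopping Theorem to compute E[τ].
E[τ] = 537

M_n = X_n^2 − n is a martingale (since E[X_{n+1}^2 | F_n] = X_n^2 + 1). By OST (τ has finite mean in a bounded region), E[M_τ] = E[M_0] = X_0^2 − 0 = 3^2 = 9. Also E[M_τ] = E[X_τ^2] − E[τ]. The walk exits at 0 or 182, with P(hit 182 first) = 3/182, so E[X_τ^2] = 182^2 · 3/182 + 0 = 546. Thus E[τ] = E[X_τ^2] − E[M_τ] = 546 − 9 = 537 = 3(182 − 3) = 537.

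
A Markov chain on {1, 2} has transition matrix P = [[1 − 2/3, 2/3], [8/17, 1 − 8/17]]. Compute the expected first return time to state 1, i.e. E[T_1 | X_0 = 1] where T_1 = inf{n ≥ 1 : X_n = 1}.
E[T_1 | X_0 = 1] = 1/π_1 = 29/12

For an irreducible recurrent Markov chain with stationary distribution π, E[T_i | X_0 = i] = 1/π_i (Kac's formula). Here π_1 = (8/17)/(2/3 + 8/17) = (8/17)/(58/51) = 12/29, so E[T_1 | X_0 = 1] = 1/π_1 = (2/3 + 8/17)/(8/17) = (58/51)/(8/17) = 29/12.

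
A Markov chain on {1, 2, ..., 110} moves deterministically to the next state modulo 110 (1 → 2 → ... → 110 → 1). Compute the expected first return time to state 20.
E[T_20 | X_0 = 20] = 110

The chain cycles deterministically, so starting at state 20 it returns in exactly 110 steps. Equivalently, the stationary distribution is uniform π_j = 1/110 for every state j, so by Kac's formula E[T_20] = 1/π_20 = 110.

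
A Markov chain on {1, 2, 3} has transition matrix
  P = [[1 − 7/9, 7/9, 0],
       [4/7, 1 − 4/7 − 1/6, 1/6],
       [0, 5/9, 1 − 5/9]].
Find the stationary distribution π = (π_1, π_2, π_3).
π = (360/997, 490/997, 147/997)

This is a birth-death chain on three states, which satisfies detailed balance: π_1 · P_{12} = π_2 · P_{21} and π_2 · P_{23} = π_3 · P_{32}.
From π_1 · 7/9 = π_2 · 4/7: π_2/π_1 = (7/9)/(4/7) = 49/36.
From π_2 · 1/6 = π_3 · 5/9: π_3/π_2 = (1/6)/(5/9) = 3/10.
Take π_1 proportional to 1; then unnormalized π = (1, 49/36, 49/120). Normalize by dividing by the sum 997/360:
  π = (360/997, 490/997, 147/997).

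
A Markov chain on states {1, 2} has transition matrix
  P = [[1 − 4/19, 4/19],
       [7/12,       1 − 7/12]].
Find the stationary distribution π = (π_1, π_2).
π_1 = 133/181, π_2 = 48/181

Solve πP = π with π_1 + π_2 = 1. From πP = π: π_1 · (1 − 4/19) + π_2 · 7/12 = π_1 ⇒ π_2 · 7/12 = π_1 · 4/19 ⇒ π_2/π_1 = (4/19)/(7/12) = 48/133. Together with π_1 + π_2 = 1:
  π_1 = (7/12)/(4/19 + 7/12) = (7/12)/(181/228) = 133/181,
  π_2 = (4/19)/(4/19 + 7/12) = (4/19)/(181/228) = 48/181.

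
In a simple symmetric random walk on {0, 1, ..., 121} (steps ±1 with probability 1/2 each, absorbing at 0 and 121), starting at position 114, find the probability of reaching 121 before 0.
P(hit 121 before 0) = 114/121

Let u_k = P(hit 121 before 0 | start at k). Then u_0 = 0, u_121 = 1, and u_k = u_{k-1}/2 + u_{k+1}/2 for 1 ≤ k ≤ 120. This harmonic recurrence is solved by u_k = k/121, giving u_114 = 114/121.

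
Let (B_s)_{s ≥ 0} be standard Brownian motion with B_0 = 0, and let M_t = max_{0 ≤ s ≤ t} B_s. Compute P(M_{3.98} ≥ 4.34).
P(M_{3.98} ≥ 4.34) = 2·P(B_{3.98} ≥ 4.34) = 2(1 − Φ(4.34/√3.98)) ≈ 0.0296

By the reflection principle for Brownian motion, P(M_t ≥ a) = 2 · P(B_t ≥ a) for a ≥ 0. Since B_t ~ N(0, t), P(B_t ≥ 4.34) = 1 − Φ(4.34/√t) = 1 − Φ(4.34/√3.98) = 1 − Φ(2.1754). So
  P(M_{3.98} ≥ 4.34) = 2(1 − Φ(2.1754)) ≈ 0.0296.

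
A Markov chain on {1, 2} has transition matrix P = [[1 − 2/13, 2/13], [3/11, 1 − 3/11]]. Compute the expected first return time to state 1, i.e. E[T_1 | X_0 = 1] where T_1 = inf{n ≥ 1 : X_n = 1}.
E[T_1 | X_0 = 1] = 1/π_1 = 61/39

For an irreducible recurrent Markov chain with stationary distribution π, E[T_i | X_0 = i] = 1/π_i (Kac's formula). Here π_1 = (3/11)/(2/13 + 3/11) = (3/11)/(61/143) = 39/61, so E[T_1 | X_0 = 1] = 1/π_1 = (2/13 + 3/11)/(3/11) = (61/143)/(3/11) = 61/39.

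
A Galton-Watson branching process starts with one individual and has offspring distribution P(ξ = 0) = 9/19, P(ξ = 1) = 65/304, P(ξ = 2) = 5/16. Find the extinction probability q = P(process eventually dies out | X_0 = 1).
q = 1

Mean offspring μ = 0·9/19 + 1·65/304 + 2·5/16 = 255/304 ≤ 1. For μ ≤ 1 with offspring not concentrated at 1, the Galton-Watson process goes extinct almost surely, so q = 1.
(Algebraic check: The pgf is f(s) = 9/19 + 65/304·s + 5/16·s². The extinction probability q is the smallest fixed point of f in [0, 1]. Setting s = f(s):
  5/16·s² + (65/304 − 1)·s + 9/19 = 0
  5/16·s² − (9/19 + 5/16)·s + 9/19 = 0
which factors as (s − 1)·(5/16·s − 9/19) = 0, giving roots s = 1 and s = (9/19)/(5/16) = 144/95. Since 144/95 ≥ 1, the smallest root in [0, 1] is s = 1.)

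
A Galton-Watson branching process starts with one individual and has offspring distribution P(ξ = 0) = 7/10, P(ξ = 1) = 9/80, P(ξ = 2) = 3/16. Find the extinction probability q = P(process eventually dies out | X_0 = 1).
q = 1

Mean offspring μ = 0·7/10 + 1·9/80 + 2·3/16 = 39/80 ≤ 1. For μ ≤ 1 with offspring not concentrated at 1, the Galton-Watson process goes extinct almost surely, so q = 1.
(Algebraic check: The pgf is f(s) = 7/10 + 9/80·s + 3/16·s². The extinction probability q is the smallest fixed point of f in [0, 1]. Setting s = f(s):
  3/16·s² + (9/80 − 1)·s + 7/10 = 0
  3/16·s² − (7/10 + 3/16)·s + 7/10 = 0
which factors as (s − 1)·(3/16·s − 7/10) = 0, giving roots s = 1 and s = (7/10)/(3/16) = 56/15. Since 56/15 ≥ 1, the smallest root in [0, 1] is s = 1.)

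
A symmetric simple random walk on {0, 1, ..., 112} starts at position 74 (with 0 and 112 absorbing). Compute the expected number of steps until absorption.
E[τ | X_0 = 74] = 2812

Let v_k = E[τ | X_0 = k]. Boundary: v_0 = v_112 = 0. Recurrence: v_k = 1 + (v_{k-1} + v_{k+1})/2 for 1 ≤ k ≤ 111. The particular solution to v_k − (v_{k-1} + v_{k+1})/2 = 1 is v_k = −k^2. Adding homogeneous solution A + B k and matching boundaries gives v_k = k (112 − k). Substituting k = 74: v_74 = 74 · 38 = 2812.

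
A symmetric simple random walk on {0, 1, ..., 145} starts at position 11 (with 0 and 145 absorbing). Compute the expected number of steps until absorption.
E[τ | X_0 = 11] = 1474

Let v_k = E[τ | X_0 = k]. Boundary: v_0 = v_145 = 0. Recurrence: v_k = 1 + (v_{k-1} + v_{k+1})/2 for 1 ≤ k ≤ 144. The particular solution to v_k − (v_{k-1} + v_{k+1})/2 = 1 is v_k = −k^2. Adding homogeneous solution A + B k and matching boundaries gives v_k = k (145 − k). Substituting k = 11: v_11 = 11 · 134 = 1474.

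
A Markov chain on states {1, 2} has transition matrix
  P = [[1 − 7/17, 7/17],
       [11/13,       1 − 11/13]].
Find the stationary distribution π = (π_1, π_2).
π_1 = 187/278, π_2 = 91/278

Solve πP = π with π_1 + π_2 = 1. From πP = π: π_1 · (1 − 7/17) + π_2 · 11/13 = π_1 ⇒ π_2 · 11/13 = π_1 · 7/17 ⇒ π_2/π_1 = (7/17)/(11/13) = 91/187. Together with π_1 + π_2 = 1:
  π_1 = (11/13)/(7/17 + 11/13) = (11/13)/(278/221) = 187/278,
  π_2 = (7/17)/(7/17 + 11/13) = (7/17)/(278/221) = 91/278.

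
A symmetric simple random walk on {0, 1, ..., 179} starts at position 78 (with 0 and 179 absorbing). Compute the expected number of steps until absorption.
E[τ | X_0 = 78] = 7878

Let v_k = E[τ | X_0 = k]. Boundary: v_0 = v_179 = 0. Recurrence: v_k = 1 + (v_{k-1} + v_{k+1})/2 for 1 ≤ k ≤ 178. The particular solution to v_k − (v_{k-1} + v_{k+1})/2 = 1 is v_k = −k^2. Adding homogeneous solution A + B k and matching boundaries gives v_k = k (179 − k). Substituting k = 78: v_78 = 78 · 101 = 7878.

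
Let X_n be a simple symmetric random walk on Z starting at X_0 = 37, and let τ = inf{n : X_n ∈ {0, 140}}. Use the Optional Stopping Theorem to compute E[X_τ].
E[X_τ] = 37

X_n is a martingale and τ is a bounded-mean stopping time (indeed τ is finite a.s. with bounded expectation since the walk is in a bounded region). By the OST, E[X_τ] = E[X_0] = 37. Equivalently: E[X_τ] = 140 · P(hit 140 first) + 0 · P(hit 0 first) = 140 · (37/140) = 37.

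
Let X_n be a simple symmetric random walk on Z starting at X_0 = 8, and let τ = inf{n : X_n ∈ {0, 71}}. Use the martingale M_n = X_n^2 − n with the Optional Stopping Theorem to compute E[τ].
E[τ] = 504

M_n = X_n^2 − n is a martingale (since E[X_{n+1}^2 | F_n] = X_n^2 + 1). By OST (τ has finite mean in a bounded region), E[M_τ] = E[M_0] = X_0^2 − 0 = 8^2 = 64. Also E[M_τ] = E[X_τ^2] − E[τ]. The walk exits at 0 or 71, with P(hit 71 first) = 8/71, so E[X_τ^2] = 71^2 · 8/71 + 0 = 568. Thus E[τ] = E[X_τ^2] − E[M_τ] = 568 − 64 = 504 = 8(71 − 8) = 504.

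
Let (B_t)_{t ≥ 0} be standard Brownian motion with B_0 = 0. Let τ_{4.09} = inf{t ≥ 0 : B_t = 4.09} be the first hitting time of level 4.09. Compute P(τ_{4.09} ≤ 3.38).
P(τ_{4.09} ≤ 3.38) = 2(1 − Φ(4.09/√3.38)) = 2(1 − Φ(2.2247)) ≈ 0.0261

By the reflection principle for standard BM, P(τ_b ≤ t) = 2 · P(B_t ≥ b). Since B_t ~ N(0, t), P(B_t ≥ 4.09) = 1 − Φ(4.09/√t) = 1 − Φ(4.09/√3.38) = 1 − Φ(2.2247) ≈ 0.01305. Doubling: P(τ_{4.09} ≤ 3.38) ≈ 2 · 0.01305 = 0.02610 ≈ 0.0261.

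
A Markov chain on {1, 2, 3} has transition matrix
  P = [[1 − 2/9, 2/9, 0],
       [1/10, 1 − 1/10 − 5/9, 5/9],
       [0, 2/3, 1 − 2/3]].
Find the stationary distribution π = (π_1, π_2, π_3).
π = (27/137, 60/137, 50/137)

This is a birth-death chain on three states, which satisfies detailed balance: π_1 · P_{12} = π_2 · P_{21} and π_2 · P_{23} = π_3 · P_{32}.
From π_1 · 2/9 = π_2 · 1/10: π_2/π_1 = (2/9)/(1/10) = 20/9.
From π_2 · 5/9 = π_3 · 2/3: π_3/π_2 = (5/9)/(2/3) = 5/6.
Take π_1 proportional to 1; then unnormalized π = (1, 20/9, 50/27). Normalize by dividing by the sum 137/27:
  π = (27/137, 60/137, 50/137).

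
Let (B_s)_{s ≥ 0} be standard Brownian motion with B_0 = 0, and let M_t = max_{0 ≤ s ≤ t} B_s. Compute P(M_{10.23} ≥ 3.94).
P(M_{10.23} ≥ 3.94) = 2·P(B_{10.23} ≥ 3.94) = 2(1 − Φ(3.94/√10.23)) ≈ 0.2180

By the reflection principle for Brownian motion, P(M_t ≥ a) = 2 · P(B_t ≥ a) for a ≥ 0. Since B_t ~ N(0, t), P(B_t ≥ 3.94) = 1 − Φ(3.94/√t) = 1 − Φ(3.94/√10.23) = 1 − Φ(1.2319). So
  P(M_{10.23} ≥ 3.94) = 2(1 − Φ(1.2319)) ≈ 0.2180.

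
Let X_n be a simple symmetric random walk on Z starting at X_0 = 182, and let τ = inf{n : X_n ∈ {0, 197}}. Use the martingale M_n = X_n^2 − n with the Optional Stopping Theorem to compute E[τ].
E[τ] = 2730

M_n = X_n^2 − n is a martingale (since E[X_{n+1}^2 | F_n] = X_n^2 + 1). By OST (τ has finite mean in a bounded region), E[M_τ] = E[M_0] = X_0^2 − 0 = 182^2 = 33124. Also E[M_τ] = E[X_τ^2] − E[τ]. The walk exits at 0 or 197, with P(hit 197 first) = 182/197, so E[X_τ^2] = 197^2 · 182/197 + 0 = 35854. Thus E[τ] = E[X_τ^2] − E[M_τ] = 35854 − 33124 = 2730 = 182(197 − 182) = 2730.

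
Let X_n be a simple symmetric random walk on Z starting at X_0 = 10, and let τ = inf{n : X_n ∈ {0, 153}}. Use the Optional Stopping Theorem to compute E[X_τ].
E[X_τ] = 10

X_n is a martingale and τ is a bounded-mean stopping time (indeed τ is finite a.s. with bounded expectation since the walk is in a bounded region). By the OST, E[X_τ] = E[X_0] = 10. Equivalently: E[X_τ] = 153 · P(hit 153 first) + 0 · P(hit 0 first) = 153 · (10/153) = 10.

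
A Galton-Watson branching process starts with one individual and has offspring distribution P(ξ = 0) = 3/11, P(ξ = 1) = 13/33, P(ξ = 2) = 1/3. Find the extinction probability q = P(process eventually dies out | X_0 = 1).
q = 9/11

The pgf is f(s) = 3/11 + 13/33·s + 1/3·s². The extinction probability q is the smallest fixed point of f in [0, 1]. Setting s = f(s):
  1/3·s² + (13/33 − 1)·s + 3/11 = 0
  1/3·s² − (3/11 + 1/3)·s + 3/11 = 0
which factors as (s − 1)·(1/3·s − 3/11) = 0, giving roots s = 1 and s = (3/11)/(1/3) = 9/11.
Mean offspring μ = 13/33 + 2·1/3 = 35/33 > 1 (supercritical), so q < 1. The extinction probability is the smaller root: q = (3/11)/(1/3) = 9/11.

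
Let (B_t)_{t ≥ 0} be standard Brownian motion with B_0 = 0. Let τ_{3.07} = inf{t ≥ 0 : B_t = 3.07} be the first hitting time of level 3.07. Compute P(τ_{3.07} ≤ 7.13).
P(τ_{3.07} ≤ 7.13) = 2(1 − Φ(3.07/√7.13)) = 2(1 − Φ(1.1497)) ≈ 0.2503

By the reflection principle for standard BM, P(τ_b ≤ t) = 2 · P(B_t ≥ b). Since B_t ~ N(0, t), P(B_t ≥ 3.07) = 1 − Φ(3.07/√t) = 1 − Φ(3.07/√7.13) = 1 − Φ(1.1497) ≈ 0.12513. Doubling: P(τ_{3.07} ≤ 7.13) ≈ 2 · 0.12513 = 0.25026 ≈ 0.2503.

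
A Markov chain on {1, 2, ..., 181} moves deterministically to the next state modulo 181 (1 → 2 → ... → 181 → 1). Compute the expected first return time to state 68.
E[T_68 | X_0 = 68] = 181

The chain cycles deterministically, so starting at state 68 it returns in exactly 181 steps. Equivalently, the stationary distribution is uniform π_j = 1/181 for every state j, so by Kac's formula E[T_68] = 1/π_68 = 181.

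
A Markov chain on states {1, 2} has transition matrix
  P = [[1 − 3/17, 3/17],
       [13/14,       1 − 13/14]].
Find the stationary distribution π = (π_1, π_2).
π_1 = 221/263, π_2 = 42/263

Solve πP = π with π_1 + π_2 = 1. From πP = π: π_1 · (1 − 3/17) + π_2 · 13/14 = π_1 ⇒ π_2 · 13/14 = π_1 · 3/17 ⇒ π_2/π_1 = (3/17)/(13/14) = 42/221. Together with π_1 + π_2 = 1:
  π_1 = (13/14)/(3/17 + 13/14) = (13/14)/(263/238) = 221/263,
  π_2 = (3/17)/(3/17 + 13/14) = (3/17)/(263/238) = 42/263.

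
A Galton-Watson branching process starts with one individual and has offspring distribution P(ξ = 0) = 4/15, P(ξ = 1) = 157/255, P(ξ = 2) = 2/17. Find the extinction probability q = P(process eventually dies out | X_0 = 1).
q = 1

Mean offspring μ = 0·4/15 + 1·157/255 + 2·2/17 = 217/255 ≤ 1. For μ ≤ 1 with offspring not concentrated at 1, the Galton-Watson process goes extinct almost surely, so q = 1.
(Algebraic check: The pgf is f(s) = 4/15 + 157/255·s + 2/17·s². The extinction probability q is the smallest fixed point of f in [0, 1]. Setting s = f(s):
  2/17·s² + (157/255 − 1)·s + 4/15 = 0
  2/17·s² − (4/15 + 2/17)·s + 4/15 = 0
which factors as (s − 1)·(2/17·s − 4/15) = 0, giving roots s = 1 and s = (4/15)/(2/17) = 34/15. Since 34/15 ≥ 1, the smallest root in [0, 1] is s = 1.)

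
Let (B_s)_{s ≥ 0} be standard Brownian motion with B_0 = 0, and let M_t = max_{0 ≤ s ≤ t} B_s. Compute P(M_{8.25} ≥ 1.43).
P(M_{8.25} ≥ 1.43) = 2·P(B_{8.25} ≥ 1.43) = 2(1 − Φ(1.43/√8.25)) ≈ 0.6186

By the reflection principle for Brownian motion, P(M_t ≥ a) = 2 · P(B_t ≥ a) for a ≥ 0. Since B_t ~ N(0, t), P(B_t ≥ 1.43) = 1 − Φ(1.43/√t) = 1 − Φ(1.43/√8.25) = 1 − Φ(0.4979). So
  P(M_{8.25} ≥ 1.43) = 2(1 − Φ(0.4979)) ≈ 0.6186.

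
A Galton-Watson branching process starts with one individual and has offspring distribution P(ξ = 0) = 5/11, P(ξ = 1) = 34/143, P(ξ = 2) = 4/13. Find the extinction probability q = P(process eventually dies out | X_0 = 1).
q = 1

Mean offspring μ = 0·5/11 + 1·34/143 + 2·4/13 = 122/143 ≤ 1. For μ ≤ 1 with offspring not concentrated at 1, the Galton-Watson process goes extinct almost surely, so q = 1.
(Algebraic check: The pgf is f(s) = 5/11 + 34/143·s + 4/13·s². The extinction probability q is the smallest fixed point of f in [0, 1]. Setting s = f(s):
  4/13·s² + (34/143 − 1)·s + 5/11 = 0
  4/13·s² − (5/11 + 4/13)·s + 5/11 = 0
which factors as (s − 1)·(4/13·s − 5/11) = 0, giving roots s = 1 and s = (5/11)/(4/13) = 65/44. Since 65/44 ≥ 1, the smallest root in [0, 1] is s = 1.)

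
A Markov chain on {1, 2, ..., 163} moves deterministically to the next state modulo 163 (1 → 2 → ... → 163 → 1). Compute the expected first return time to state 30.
E[T_30 | X_0 = 30] = 163

The chain cycles deterministically, so starting at state 30 it returns in exactly 163 steps. Equivalently, the stationary distribution is uniform π_j = 1/163 for every state j, so by Kac's formula E[T_30] = 1/π_30 = 163.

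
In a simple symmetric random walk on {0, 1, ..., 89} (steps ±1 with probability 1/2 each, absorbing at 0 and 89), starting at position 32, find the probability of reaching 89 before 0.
P(hit 89 before 0) = 32/89

Let u_k = P(hit 89 before 0 | start at k). Then u_0 = 0, u_89 = 1, and u_k = u_{k-1}/2 + u_{k+1}/2 for 1 ≤ k ≤ 88. This harmonic recurrence is solved by u_k = k/89, giving u_32 = 32/89.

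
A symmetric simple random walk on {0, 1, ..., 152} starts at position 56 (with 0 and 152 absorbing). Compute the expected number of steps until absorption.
E[τ | X_0 = 56] = 5376

Let v_k = E[τ | X_0 = k]. Boundary: v_0 = v_152 = 0. Recurrence: v_k = 1 + (v_{k-1} + v_{k+1})/2 for 1 ≤ k ≤ 151. The particular solution to v_k − (v_{k-1} + v_{k+1})/2 = 1 is v_k = −k^2. Adding homogeneous solution A + B k and matching boundaries gives v_k = k (152 − k). Substituting k = 56: v_56 = 56 · 96 = 5376.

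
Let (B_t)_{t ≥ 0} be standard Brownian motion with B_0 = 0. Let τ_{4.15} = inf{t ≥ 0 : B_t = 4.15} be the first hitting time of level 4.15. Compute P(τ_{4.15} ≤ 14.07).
P(τ_{4.15} ≤ 14.07) = 2(1 − Φ(4.15/√14.07)) = 2(1 − Φ(1.1064)) ≈ 0.2686

By the reflection principle for standard BM, P(τ_b ≤ t) = 2 · P(B_t ≥ b). Since B_t ~ N(0, t), P(B_t ≥ 4.15) = 1 − Φ(4.15/√t) = 1 − Φ(4.15/√14.07) = 1 − Φ(1.1064) ≈ 0.13428. Doubling: P(τ_{4.15} ≤ 14.07) ≈ 2 · 0.13428 = 0.26856 ≈ 0.2686.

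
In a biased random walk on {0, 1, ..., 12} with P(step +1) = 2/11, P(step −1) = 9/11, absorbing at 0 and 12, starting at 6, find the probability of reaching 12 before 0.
P(hit 12 before 0) = (1 − (9/2)^6) / (1 − (9/2)^12) = 64/531505

Let u_k denote P(reach 12 before 0 | start at k). Boundary: u_0 = 0, u_12 = 1. Recurrence: u_k = 2/11·u_{k+1} + 9/11·u_{k-1} for 1 ≤ k ≤ 11. Try u_k = A + B·r^k with r = q/p = (9/11)/(2/11) = 9/2. Substitution satisfies the recurrence; boundary conditions give:
  u_k = (1 − r^k) / (1 − r^N) = (1 − (9/2)^6) / (1 − (9/2)^12) = 64/531505.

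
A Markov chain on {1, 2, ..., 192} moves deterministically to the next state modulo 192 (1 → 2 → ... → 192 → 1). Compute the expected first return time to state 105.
E[T_105 | X_0 = 105] = 192

The chain cycles deterministically, so starting at state 105 it returns in exactly 192 steps. Equivalently, the stationary distribution is uniform π_j = 1/192 for every state j, so by Kac's formula E[T_105] = 1/π_105 = 192.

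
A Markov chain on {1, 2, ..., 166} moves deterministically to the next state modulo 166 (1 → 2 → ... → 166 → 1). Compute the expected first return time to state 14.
E[T_14 | X_0 = 14] = 166

The chain cycles deterministically, so starting at state 14 it returns in exactly 166 steps. Equivalently, the stationary distribution is uniform π_j = 1/166 for every state j, so by Kac's formula E[T_14] = 1/π_14 = 166.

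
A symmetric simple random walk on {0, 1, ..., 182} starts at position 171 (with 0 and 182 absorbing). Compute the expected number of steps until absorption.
E[τ | X_0 = 171] = 1881

Let v_k = E[τ | X_0 = k]. Boundary: v_0 = v_182 = 0. Recurrence: v_k = 1 + (v_{k-1} + v_{k+1})/2 for 1 ≤ k ≤ 181. The particular solution to v_k − (v_{k-1} + v_{k+1})/2 = 1 is v_k = −k^2. Adding homogeneous solution A + B k and matching boundaries gives v_k = k (182 − k). Substituting k = 171: v_171 = 171 · 11 = 1881.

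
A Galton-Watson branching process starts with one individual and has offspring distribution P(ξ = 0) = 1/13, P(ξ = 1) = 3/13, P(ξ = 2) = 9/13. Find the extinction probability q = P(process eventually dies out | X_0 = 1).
q = 1/9

The pgf is f(s) = 1/13 + 3/13·s + 9/13·s². The extinction probability q is the smallest fixed point of f in [0, 1]. Setting s = f(s):
  9/13·s² + (3/13 − 1)·s + 1/13 = 0
  9/13·s² − (1/13 + 9/13)·s + 1/13 = 0
which factors as (s − 1)·(9/13·s − 1/13) = 0, giving roots s = 1 and s = (1/13)/(9/13) = 1/9.
Mean offspring μ = 3/13 + 2·9/13 = 21/13 > 1 (supercritical), so q < 1. The extinction probability is the smaller root: q = (1/13)/(9/13) = 1/9.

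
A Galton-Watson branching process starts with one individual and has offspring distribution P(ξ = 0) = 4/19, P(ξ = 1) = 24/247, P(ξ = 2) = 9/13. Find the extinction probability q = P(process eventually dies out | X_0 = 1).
q = 52/171

The pgf is f(s) = 4/19 + 24/247·s + 9/13·s². The extinction probability q is the smallest fixed point of f in [0, 1]. Setting s = f(s):
  9/13·s² + (24/247 − 1)·s + 4/19 = 0
  9/13·s² − (4/19 + 9/13)·s + 4/19 = 0
which factors as (s − 1)·(9/13·s − 4/19) = 0, giving roots s = 1 and s = (4/19)/(9/13) = 52/171.
Mean offspring μ = 24/247 + 2·9/13 = 366/247 > 1 (supercritical), so q < 1. The extinction probability is the smaller root: q = (4/19)/(9/13) = 52/171.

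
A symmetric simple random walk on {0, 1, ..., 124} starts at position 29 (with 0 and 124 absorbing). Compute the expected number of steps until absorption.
E[τ | X_0 = 29] = 2755

Let v_k = E[τ | X_0 = k]. Boundary: v_0 = v_124 = 0. Recurrence: v_k = 1 + (v_{k-1} + v_{k+1})/2 for 1 ≤ k ≤ 123. The particular solution to v_k − (v_{k-1} + v_{k+1})/2 = 1 is v_k = −k^2. Adding homogeneous solution A + B k and matching boundaries gives v_k = k (124 − k). Substituting k = 29: v_29 = 29 · 95 = 2755.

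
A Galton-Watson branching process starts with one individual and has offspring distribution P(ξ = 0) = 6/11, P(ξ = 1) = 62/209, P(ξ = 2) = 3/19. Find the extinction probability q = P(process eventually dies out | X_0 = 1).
q = 1

Mean offspring μ = 0·6/11 + 1·62/209 + 2·3/19 = 128/209 ≤ 1. For μ ≤ 1 with offspring not concentrated at 1, the Galton-Watson process goes extinct almost surely, so q = 1.
(Algebraic check: The pgf is f(s) = 6/11 + 62/209·s + 3/19·s². The extinction probability q is the smallest fixed point of f in [0, 1]. Setting s = f(s):
  3/19·s² + (62/209 − 1)·s + 6/11 = 0
  3/19·s² − (6/11 + 3/19)·s + 6/11 = 0
which factors as (s − 1)·(3/19·s − 6/11) = 0, giving roots s = 1 and s = (6/11)/(3/19) = 38/11. Since 38/11 ≥ 1, the smallest root in [0, 1] is s = 1.)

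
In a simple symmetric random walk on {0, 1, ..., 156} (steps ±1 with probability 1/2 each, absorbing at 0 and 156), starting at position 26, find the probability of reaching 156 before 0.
P(hit 156 before 0) = 26/156 = 1/6

Let u_k = P(hit 156 before 0 | start at k). Then u_0 = 0, u_156 = 1, and u_k = u_{k-1}/2 + u_{k+1}/2 for 1 ≤ k ≤ 155. This harmonic recurrence is solved by u_k = k/156, giving u_26 = 26/156 = 1/6.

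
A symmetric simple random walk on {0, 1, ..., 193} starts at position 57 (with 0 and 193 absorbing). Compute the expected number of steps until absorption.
E[τ | X_0 = 57] = 7752

Let v_k = E[τ | X_0 = k]. Boundary: v_0 = v_193 = 0. Recurrence: v_k = 1 + (v_{k-1} + v_{k+1})/2 for 1 ≤ k ≤ 192. The particular solution to v_k − (v_{k-1} + v_{k+1})/2 = 1 is v_k = −k^2. Adding homogeneous solution A + B k and matching boundaries gives v_k = k (193 − k). Substituting k = 57: v_57 = 57 · 136 = 7752.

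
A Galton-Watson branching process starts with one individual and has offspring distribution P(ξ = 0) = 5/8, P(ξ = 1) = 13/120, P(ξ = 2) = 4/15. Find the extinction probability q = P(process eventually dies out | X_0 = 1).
q = 1

Mean offspring μ = 0·5/8 + 1·13/120 + 2·4/15 = 77/120 ≤ 1. For μ ≤ 1 with offspring not concentrated at 1, the Galton-Watson process goes extinct almost surely, so q = 1.
(Algebraic check: The pgf is f(s) = 5/8 + 13/120·s + 4/15·s². The extinction probability q is the smallest fixed point of f in [0, 1]. Setting s = f(s):
  4/15·s² + (13/120 − 1)·s + 5/8 = 0
  4/15·s² − (5/8 + 4/15)·s + 5/8 = 0
which factors as (s − 1)·(4/15·s − 5/8) = 0, giving roots s = 1 and s = (5/8)/(4/15) = 75/32. Since 75/32 ≥ 1, the smallest root in [0, 1] is s = 1.)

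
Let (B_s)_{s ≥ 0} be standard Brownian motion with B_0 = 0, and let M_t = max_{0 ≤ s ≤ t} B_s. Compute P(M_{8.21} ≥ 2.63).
P(M_{8.21} ≥ 2.63) = 2·P(B_{8.21} ≥ 2.63) = 2(1 − Φ(2.63/√8.21)) ≈ 0.3587

By the reflection principle for Brownian motion, P(M_t ≥ a) = 2 · P(B_t ≥ a) for a ≥ 0. Since B_t ~ N(0, t), P(B_t ≥ 2.63) = 1 − Φ(2.63/√t) = 1 − Φ(2.63/√8.21) = 1 − Φ(0.9179). So
  P(M_{8.21} ≥ 2.63) = 2(1 − Φ(0.9179)) ≈ 0.3587.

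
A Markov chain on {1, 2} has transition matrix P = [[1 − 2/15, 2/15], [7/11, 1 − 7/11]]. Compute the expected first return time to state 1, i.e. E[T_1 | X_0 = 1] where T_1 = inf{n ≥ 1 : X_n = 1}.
E[T_1 | X_0 = 1] = 1/π_1 = 127/105

For an irreducible recurrent Markov chain with stationary distribution π, E[T_i | X_0 = i] = 1/π_i (Kac's formula). Here π_1 = (7/11)/(2/15 + 7/11) = (7/11)/(127/165) = 105/127, so E[T_1 | X_0 = 1] = 1/π_1 = (2/15 + 7/11)/(7/11) = (127/165)/(7/11) = 127/105.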